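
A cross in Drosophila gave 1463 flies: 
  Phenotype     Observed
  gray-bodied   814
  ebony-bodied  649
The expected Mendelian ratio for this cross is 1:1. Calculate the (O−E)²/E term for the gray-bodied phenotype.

9.305

Expected counts for N = 1463 under a 1:1 ratio (total parts = 2):
  gray-bodied: 1463 × 1/2 = 731.5
  ebony-bodied: 1463 × 1/2 = 731.5
Contribution of gray-bodied: (814 − 731.5)² / 731.5 = 9.3045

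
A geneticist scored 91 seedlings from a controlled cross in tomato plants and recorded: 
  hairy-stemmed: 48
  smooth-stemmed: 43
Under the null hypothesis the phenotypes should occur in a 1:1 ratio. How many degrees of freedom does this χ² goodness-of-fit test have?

A goodness-of-fit test with 2 phenotype classes has df = 2 − 1 = 1.

1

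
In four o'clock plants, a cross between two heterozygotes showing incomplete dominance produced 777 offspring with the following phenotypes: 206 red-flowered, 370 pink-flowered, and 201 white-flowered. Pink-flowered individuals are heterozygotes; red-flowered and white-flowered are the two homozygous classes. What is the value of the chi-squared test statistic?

1.826

With incomplete dominance, a heterozygote × heterozygote cross gives a 1:2:1 phenotypic ratio.
Expected counts for N = 777 under a 1:2:1 ratio (total parts = 4):
  red-flowered: 777 × 1/4 = 194.25
  pink-flowered: 777 × 2/4 = 388.5
  white-flowered: 777 × 1/4 = 194.25
χ² = Σ (O − E)² / E
  red-flowered: (206 − 194.25)² / 194.25 = 0.7107
  pink-flowered: (370 − 388.5)² / 388.5 = 0.8810
  white-flowered: (201 − 194.25)² / 194.25 = 0.2346
χ² = 0.7107 + 0.8810 + 0.2346 = 1.8263 ≈ 1.826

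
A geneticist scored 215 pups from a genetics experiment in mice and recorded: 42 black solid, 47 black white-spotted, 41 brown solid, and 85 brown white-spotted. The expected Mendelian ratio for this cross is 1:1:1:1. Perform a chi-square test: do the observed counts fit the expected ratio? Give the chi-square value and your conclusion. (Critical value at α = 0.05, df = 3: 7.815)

24.609; not consistent

Expected counts for N = 215 under a 1:1:1:1 ratio (total parts = 4):
  black solid: 215 × 1/4 = 53.75
  black white-spotted: 215 × 1/4 = 53.75
  brown solid: 215 × 1/4 = 53.75
  brown white-spotted: 215 × 1/4 = 53.75
χ² = Σ (O − E)² / E
  black solid: (42 − 53.75)² / 53.75 = 2.5686
  black white-spotted: (47 − 53.75)² / 53.75 = 0.8477
  brown solid: (41 − 53.75)² / 53.75 = 3.0244
  brown white-spotted: (85 − 53.75)² / 53.75 = 18.1686
χ² = 2.5686 + 0.8477 + 3.0244 + 18.1686 = 24.6093 ≈ 24.609
Degrees of freedom = 4 − 1 = 3; critical value at α = 0.05 is 7.815.
Since 24.609 > 7.815, we reject the null hypothesis — the data do not fit the 1:1:1:1 ratio.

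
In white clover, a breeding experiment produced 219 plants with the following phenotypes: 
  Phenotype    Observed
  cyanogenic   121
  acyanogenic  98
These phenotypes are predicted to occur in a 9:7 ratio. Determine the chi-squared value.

Total ratio parts = 16. Expected numbers out of 219:
  cyanogenic: 219 × 9/16 = 123.1875
  acyanogenic: 219 × 7/16 = 95.8125
χ² = Σ (O − E)² / E
  cyanogenic: (121 − 123.1875)² / 123.1875 = 0.0388
  acyanogenic: (98 − 95.8125)² / 95.8125 = 0.0499
χ² = 0.0388 + 0.0499 = 0.0887 ≈ 0.089

0.089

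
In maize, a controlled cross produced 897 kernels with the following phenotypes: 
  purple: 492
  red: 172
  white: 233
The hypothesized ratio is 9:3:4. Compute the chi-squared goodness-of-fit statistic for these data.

Under the 9:3:4 hypothesis (Σ ratio = 16, N = 897):
  purple: 897 × 9/16 = 504.5625
  red: 897 × 3/16 = 168.1875
  white: 897 × 4/16 = 224.25
χ² = Σ (O − E)² / E
  purple: (492 − 504.5625)² / 504.5625 = 0.3128
  red: (172 − 168.1875)² / 168.1875 = 0.0864
  white: (233 − 224.25)² / 224.25 = 0.3414
χ² = 0.3128 + 0.0864 + 0.3414 = 0.7406 ≈ 0.741

0.741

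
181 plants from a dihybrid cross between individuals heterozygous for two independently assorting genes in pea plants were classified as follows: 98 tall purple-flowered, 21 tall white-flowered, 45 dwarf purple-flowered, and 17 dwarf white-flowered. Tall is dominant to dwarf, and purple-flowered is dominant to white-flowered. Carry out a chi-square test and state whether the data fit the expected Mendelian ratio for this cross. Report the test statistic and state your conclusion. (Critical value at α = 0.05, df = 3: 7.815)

11.540; not consistent

A dihybrid F₂ with independent assortment and complete dominance at both loci gives a 9:3:3:1 phenotypic ratio.
Under the 9:3:3:1 hypothesis (Σ ratio = 16, N = 181):
  tall purple-flowered: 181 × 9/16 = 101.8125
  tall white-flowered: 181 × 3/16 = 33.9375
  dwarf purple-flowered: 181 × 3/16 = 33.9375
  dwarf white-flowered: 181 × 1/16 = 11.3125
χ² = Σ (O − E)² / E
  tall purple-flowered: (98 − 101.8125)² / 101.8125 = 0.1428
  tall white-flowered: (21 − 33.9375)² / 33.9375 = 4.9320
  dwarf purple-flowered: (45 − 33.9375)² / 33.9375 = 3.6060
  dwarf white-flowered: (17 − 11.3125)² / 11.3125 = 2.8595
χ² = 0.1428 + 4.9320 + 3.6060 + 2.8595 = 11.5403 ≈ 11.540
Degrees of freedom = 4 − 1 = 3; critical value at α = 0.05 is 7.815.
Since 11.540 > 7.815, we reject the null hypothesis — the data do not fit the 9:3:3:1 ratio.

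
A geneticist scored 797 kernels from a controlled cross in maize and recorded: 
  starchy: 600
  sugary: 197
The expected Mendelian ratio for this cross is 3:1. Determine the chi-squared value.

Under the 3:1 hypothesis (Σ ratio = 4, N = 797):
  starchy: 797 × 3/4 = 597.75
  sugary: 797 × 1/4 = 199.25
χ² = Σ (O − E)² / E
  starchy: (600 − 597.75)² / 597.75 = 0.0085
  sugary: (197 − 199.25)² / 199.25 = 0.0254
χ² = 0.0085 + 0.0254 = 0.0339 ≈ 0.034

0.034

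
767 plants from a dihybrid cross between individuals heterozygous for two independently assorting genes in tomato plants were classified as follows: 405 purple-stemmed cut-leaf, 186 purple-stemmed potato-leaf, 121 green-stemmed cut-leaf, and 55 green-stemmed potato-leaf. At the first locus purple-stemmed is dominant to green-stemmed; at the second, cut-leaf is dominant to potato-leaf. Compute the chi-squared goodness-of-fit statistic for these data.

18.655

A dihybrid F₂ with independent assortment and complete dominance at both loci gives a 9:3:3:1 phenotypic ratio.
Under the 9:3:3:1 hypothesis (Σ ratio = 16, N = 767):
  purple-stemmed cut-leaf: 767 × 9/16 = 431.4375
  purple-stemmed potato-leaf: 767 × 3/16 = 143.8125
  green-stemmed cut-leaf: 767 × 3/16 = 143.8125
  green-stemmed potato-leaf: 767 × 1/16 = 47.9375
χ² = Σ (O − E)² / E
  purple-stemmed cut-leaf: (405 − 431.4375)² / 431.4375 = 1.6200
  purple-stemmed potato-leaf: (186 − 143.8125)² / 143.8125 = 12.3757
  green-stemmed cut-leaf: (121 − 143.8125)² / 143.8125 = 3.6187
  green-stemmed potato-leaf: (55 − 47.9375)² / 47.9375 = 1.0405
χ² = 1.6200 + 12.3757 + 3.6187 + 1.0405 = 18.6549 ≈ 18.655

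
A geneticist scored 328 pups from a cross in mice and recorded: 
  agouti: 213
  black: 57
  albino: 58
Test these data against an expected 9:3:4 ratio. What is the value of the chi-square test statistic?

Expected counts for N = 328 under a 9:3:4 ratio (total parts = 16):
  agouti: 328 × 9/16 = 184.5
  black: 328 × 3/16 = 61.5
  albino: 328 × 4/16 = 82
χ² = Σ (O − E)² / E
  agouti: (213 − 184.5)² / 184.5 = 4.4024
  black: (57 − 61.5)² / 61.5 = 0.3293
  albino: (58 − 82)² / 82 = 7.0244
χ² = 4.4024 + 0.3293 + 7.0244 = 11.7561 ≈ 11.756

11.756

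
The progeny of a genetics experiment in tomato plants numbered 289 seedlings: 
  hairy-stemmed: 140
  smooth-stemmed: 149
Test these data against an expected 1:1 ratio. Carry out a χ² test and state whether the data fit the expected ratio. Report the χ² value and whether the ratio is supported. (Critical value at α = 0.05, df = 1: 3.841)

0.280; consistent

Under the 1:1 hypothesis (Σ ratio = 2, N = 289):
  hairy-stemmed: 289 × 1/2 = 144.5
  smooth-stemmed: 289 × 1/2 = 144.5
χ² = Σ (O − E)² / E
  hairy-stemmed: (140 − 144.5)² / 144.5 = 0.1401
  smooth-stemmed: (149 − 144.5)² / 144.5 = 0.1401
χ² = 0.1401 + 0.1401 = 0.2802 ≈ 0.280
Degrees of freedom = 2 − 1 = 1; critical value at α = 0.05 is 3.841.
Since 0.280 < 3.841, we fail to reject the null hypothesis — the data are consistent with the 1:1 ratio.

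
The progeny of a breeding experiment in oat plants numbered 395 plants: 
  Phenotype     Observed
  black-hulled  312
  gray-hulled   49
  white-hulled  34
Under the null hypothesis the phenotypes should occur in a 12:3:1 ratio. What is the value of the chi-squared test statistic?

12.831

The 12:3:1 ratio has 16 parts, so with N = 395 the expected counts are:
  black-hulled: 395 × 12/16 = 296.25
  gray-hulled: 395 × 3/16 = 74.0625
  white-hulled: 395 × 1/16 = 24.6875
χ² = Σ (O − E)² / E
  black-hulled: (312 − 296.25)² / 296.25 = 0.8373
  gray-hulled: (49 − 74.0625)² / 74.0625 = 8.4811
  white-hulled: (34 − 24.6875)² / 24.6875 = 3.5128
χ² = 0.8373 + 8.4811 + 3.5128 = 12.8312 ≈ 12.831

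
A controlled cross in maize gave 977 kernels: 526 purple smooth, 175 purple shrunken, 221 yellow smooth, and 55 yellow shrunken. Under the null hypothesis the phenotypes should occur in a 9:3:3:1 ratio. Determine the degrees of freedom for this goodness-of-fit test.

3

A goodness-of-fit test with 4 phenotype classes has df = 4 − 1 = 3.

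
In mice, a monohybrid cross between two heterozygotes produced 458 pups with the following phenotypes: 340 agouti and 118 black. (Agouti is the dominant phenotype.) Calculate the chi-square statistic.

0.143

For a monohybrid cross between heterozygotes with complete dominance, the expected phenotypic ratio is 3:1.
The 3:1 ratio has 4 parts, so with N = 458 the expected counts are:
  agouti: 458 × 3/4 = 343.5
  black: 458 × 1/4 = 114.5
χ² = Σ (O − E)² / E
  agouti: (340 − 343.5)² / 343.5 = 0.0357
  black: (118 − 114.5)² / 114.5 = 0.1070
χ² = 0.0357 + 0.1070 = 0.1427 ≈ 0.143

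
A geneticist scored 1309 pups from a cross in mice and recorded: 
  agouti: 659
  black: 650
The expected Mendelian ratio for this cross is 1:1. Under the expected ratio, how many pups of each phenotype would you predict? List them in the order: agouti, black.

654.5, 654.5

Total ratio parts = 2. Expected numbers out of 1309:
  agouti: 1309 × 1/2 = 654.5
  black: 1309 × 1/2 = 654.5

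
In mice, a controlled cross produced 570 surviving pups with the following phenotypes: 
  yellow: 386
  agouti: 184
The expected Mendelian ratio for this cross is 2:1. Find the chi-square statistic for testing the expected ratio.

0.284

Total ratio parts = 3. Expected numbers out of 570:
  yellow: 570 × 2/3 = 380
  agouti: 570 × 1/3 = 190
χ² = Σ (O − E)² / E
  yellow: (386 − 380)² / 380 = 0.0947
  agouti: (184 − 190)² / 190 = 0.1895
χ² = 0.0947 + 0.1895 = 0.2842 ≈ 0.284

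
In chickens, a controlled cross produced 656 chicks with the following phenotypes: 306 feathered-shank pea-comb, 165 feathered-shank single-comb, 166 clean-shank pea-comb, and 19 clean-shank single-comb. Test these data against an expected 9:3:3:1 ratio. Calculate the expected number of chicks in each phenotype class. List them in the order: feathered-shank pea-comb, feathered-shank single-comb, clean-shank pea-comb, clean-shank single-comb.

369, 123, 123, 41

The 9:3:3:1 ratio has 16 parts, so with N = 656 the expected counts are:
  feathered-shank pea-comb: 656 × 9/16 = 369
  feathered-shank single-comb: 656 × 3/16 = 123
  clean-shank pea-comb: 656 × 3/16 = 123
  clean-shank single-comb: 656 × 1/16 = 41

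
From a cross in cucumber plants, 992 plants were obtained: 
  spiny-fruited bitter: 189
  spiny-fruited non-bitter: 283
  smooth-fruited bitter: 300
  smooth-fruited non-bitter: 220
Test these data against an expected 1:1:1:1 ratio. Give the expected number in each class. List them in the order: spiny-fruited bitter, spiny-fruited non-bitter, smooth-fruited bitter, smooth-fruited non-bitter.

The 1:1:1:1 ratio has 4 parts, so with N = 992 the expected counts are:
  spiny-fruited bitter: 992 × 1/4 = 248
  spiny-fruited non-bitter: 992 × 1/4 = 248
  smooth-fruited bitter: 992 × 1/4 = 248
  smooth-fruited non-bitter: 992 × 1/4 = 248

248, 248, 248, 248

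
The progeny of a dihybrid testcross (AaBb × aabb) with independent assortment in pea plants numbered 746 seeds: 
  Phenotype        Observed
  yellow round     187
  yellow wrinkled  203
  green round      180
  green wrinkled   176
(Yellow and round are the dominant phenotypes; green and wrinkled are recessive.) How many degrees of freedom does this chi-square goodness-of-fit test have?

3

A dihybrid testcross with independent assortment gives a 1:1:1:1 ratio.
A goodness-of-fit test with 4 phenotype classes has df = 4 − 1 = 3.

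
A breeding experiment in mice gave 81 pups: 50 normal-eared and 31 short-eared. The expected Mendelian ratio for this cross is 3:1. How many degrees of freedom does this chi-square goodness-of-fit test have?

1

A goodness-of-fit test with 2 phenotype classes has df = 2 − 1 = 1.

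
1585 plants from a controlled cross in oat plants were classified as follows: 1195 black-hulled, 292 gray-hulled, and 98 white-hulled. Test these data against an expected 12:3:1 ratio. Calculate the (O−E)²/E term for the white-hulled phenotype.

Total ratio parts = 16. Expected numbers out of 1585:
  black-hulled: 1585 × 12/16 = 1188.75
  gray-hulled: 1585 × 3/16 = 297.1875
  white-hulled: 1585 × 1/16 = 99.0625
Contribution of white-hulled: (98 − 99.0625)² / 99.0625 = 0.0114

0.011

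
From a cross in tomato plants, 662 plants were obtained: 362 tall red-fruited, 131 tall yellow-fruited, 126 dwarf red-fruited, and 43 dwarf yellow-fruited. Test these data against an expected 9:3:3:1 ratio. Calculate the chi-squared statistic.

The 9:3:3:1 ratio has 16 parts, so with N = 662 the expected counts are:
  tall red-fruited: 662 × 9/16 = 372.375
  tall yellow-fruited: 662 × 3/16 = 124.125
  dwarf red-fruited: 662 × 3/16 = 124.125
  dwarf yellow-fruited: 662 × 1/16 = 41.375
χ² = Σ (O − E)² / E
  tall red-fruited: (362 − 372.375)² / 372.375 = 0.2891
  tall yellow-fruited: (131 − 124.125)² / 124.125 = 0.3808
  dwarf red-fruited: (126 − 124.125)² / 124.125 = 0.0283
  dwarf yellow-fruited: (43 − 41.375)² / 41.375 = 0.0638
χ² = 0.2891 + 0.3808 + 0.0283 + 0.0638 = 0.762

0.762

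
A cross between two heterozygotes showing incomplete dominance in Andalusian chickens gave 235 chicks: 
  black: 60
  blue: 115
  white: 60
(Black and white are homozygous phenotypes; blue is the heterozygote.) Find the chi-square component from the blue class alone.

0.053

With incomplete dominance, a heterozygote × heterozygote cross gives a 1:2:1 phenotypic ratio.
Expected counts for N = 235 under a 1:2:1 ratio (total parts = 4):
  black: 235 × 1/4 = 58.75
  blue: 235 × 2/4 = 117.5
  white: 235 × 1/4 = 58.75
Contribution of blue: (115 − 117.5)² / 117.5 = 0.0532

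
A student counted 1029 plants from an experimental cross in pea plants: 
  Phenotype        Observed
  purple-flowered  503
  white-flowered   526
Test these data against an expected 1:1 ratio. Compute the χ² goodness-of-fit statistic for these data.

0.514

Under the 1:1 hypothesis (Σ ratio = 2, N = 1029):
  purple-flowered: 1029 × 1/2 = 514.5
  white-flowered: 1029 × 1/2 = 514.5
χ² = Σ (O − E)² / E
  purple-flowered: (503 − 514.5)² / 514.5 = 0.2570
  white-flowered: (526 − 514.5)² / 514.5 = 0.2570
χ² = 0.2570 + 0.2570 = 0.514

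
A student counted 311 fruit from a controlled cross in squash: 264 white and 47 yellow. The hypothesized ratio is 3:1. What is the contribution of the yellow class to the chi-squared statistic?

12.162

Total ratio parts = 4. Expected numbers out of 311:
  white: 311 × 3/4 = 233.25
  yellow: 311 × 1/4 = 77.75
Contribution of yellow: (47 − 77.75)² / 77.75 = 12.1616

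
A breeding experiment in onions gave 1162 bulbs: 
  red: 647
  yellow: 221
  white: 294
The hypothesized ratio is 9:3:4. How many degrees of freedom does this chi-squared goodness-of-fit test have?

2

A goodness-of-fit test with 3 phenotype classes has df = 3 − 1 = 2.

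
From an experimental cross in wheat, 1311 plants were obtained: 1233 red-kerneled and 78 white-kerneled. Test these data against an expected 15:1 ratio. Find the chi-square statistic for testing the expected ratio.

The 15:1 ratio has 16 parts, so with N = 1311 the expected counts are:
  red-kerneled: 1311 × 15/16 = 1229.0625
  white-kerneled: 1311 × 1/16 = 81.9375
χ² = Σ (O − E)² / E
  red-kerneled: (1233 − 1229.0625)² / 1229.0625 = 0.0126
  white-kerneled: (78 − 81.9375)² / 81.9375 = 0.1892
χ² = 0.0126 + 0.1892 = 0.2018 ≈ 0.202

0.202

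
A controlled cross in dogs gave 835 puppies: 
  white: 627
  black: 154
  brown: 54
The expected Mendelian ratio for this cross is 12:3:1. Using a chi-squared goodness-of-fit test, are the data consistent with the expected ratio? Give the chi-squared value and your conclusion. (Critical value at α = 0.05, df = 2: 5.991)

0.106; consistent

Under the 12:3:1 hypothesis (Σ ratio = 16, N = 835):
  white: 835 × 12/16 = 626.25
  black: 835 × 3/16 = 156.5625
  brown: 835 × 1/16 = 52.1875
χ² = Σ (O − E)² / E
  white: (627 − 626.25)² / 626.25 = 0.0009
  black: (154 − 156.5625)² / 156.5625 = 0.0419
  brown: (54 − 52.1875)² / 52.1875 = 0.0629
χ² = 0.0009 + 0.0419 + 0.0629 = 0.1057 ≈ 0.106
Degrees of freedom = 3 − 1 = 2; critical value at α = 0.05 is 5.991.
Since 0.106 < 5.991, we fail to reject the null hypothesis — the data are consistent with the 12:3:1 ratio.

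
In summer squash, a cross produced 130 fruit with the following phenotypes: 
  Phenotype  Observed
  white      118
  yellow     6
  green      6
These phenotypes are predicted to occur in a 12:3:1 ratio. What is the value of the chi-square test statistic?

The 12:3:1 ratio has 16 parts, so with N = 130 the expected counts are:
  white: 130 × 12/16 = 97.5
  yellow: 130 × 3/16 = 24.375
  green: 130 × 1/16 = 8.125
χ² = Σ (O − E)² / E
  white: (118 − 97.5)² / 97.5 = 4.3103
  yellow: (6 − 24.375)² / 24.375 = 13.8519
  green: (6 − 8.125)² / 8.125 = 0.5558
χ² = 4.3103 + 13.8519 + 0.5558 = 18.718

18.718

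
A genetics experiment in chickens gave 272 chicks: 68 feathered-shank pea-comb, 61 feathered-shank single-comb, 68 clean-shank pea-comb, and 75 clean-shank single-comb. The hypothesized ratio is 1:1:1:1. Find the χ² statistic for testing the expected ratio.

1.441

The 1:1:1:1 ratio has 4 parts, so with N = 272 the expected counts are:
  feathered-shank pea-comb: 272 × 1/4 = 68
  feathered-shank single-comb: 272 × 1/4 = 68
  clean-shank pea-comb: 272 × 1/4 = 68
  clean-shank single-comb: 272 × 1/4 = 68
χ² = Σ (O − E)² / E
  feathered-shank pea-comb: (68 − 68)² / 68 = 0.0000
  feathered-shank single-comb: (61 − 68)² / 68 = 0.7206
  clean-shank pea-comb: (68 − 68)² / 68 = 0.0000
  clean-shank single-comb: (75 − 68)² / 68 = 0.7206
χ² = 0.0000 + 0.7206 + 0.0000 + 0.7206 = 1.4412 ≈ 1.441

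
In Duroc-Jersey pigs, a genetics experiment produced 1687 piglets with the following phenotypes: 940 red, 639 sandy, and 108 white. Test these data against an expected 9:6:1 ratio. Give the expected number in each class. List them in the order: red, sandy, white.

948.9375, 632.625, 105.4375

Expected counts for N = 1687 under a 9:6:1 ratio (total parts = 16):
  red: 1687 × 9/16 = 948.9375
  sandy: 1687 × 6/16 = 632.625
  white: 1687 × 1/16 = 105.4375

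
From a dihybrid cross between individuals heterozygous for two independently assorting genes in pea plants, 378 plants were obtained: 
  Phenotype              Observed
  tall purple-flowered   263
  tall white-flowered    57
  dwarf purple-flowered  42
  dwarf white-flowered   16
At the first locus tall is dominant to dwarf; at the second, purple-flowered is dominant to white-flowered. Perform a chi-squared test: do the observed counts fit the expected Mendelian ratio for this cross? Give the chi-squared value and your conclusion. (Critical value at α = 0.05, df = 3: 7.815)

A dihybrid F₂ with independent assortment and complete dominance at both loci gives a 9:3:3:1 phenotypic ratio.
Under the 9:3:3:1 hypothesis (Σ ratio = 16, N = 378):
  tall purple-flowered: 378 × 9/16 = 212.625
  tall white-flowered: 378 × 3/16 = 70.875
  dwarf purple-flowered: 378 × 3/16 = 70.875
  dwarf white-flowered: 378 × 1/16 = 23.625
χ² = Σ (O − E)² / E
  tall purple-flowered: (263 − 212.625)² / 212.625 = 11.9348
  tall white-flowered: (57 − 70.875)² / 70.875 = 2.7163
  dwarf purple-flowered: (42 − 70.875)² / 70.875 = 11.7639
  dwarf white-flowered: (16 − 23.625)² / 23.625 = 2.4610
χ² = 11.9348 + 2.7163 + 11.7639 + 2.4610 = 28.876
Degrees of freedom = 4 − 1 = 3; critical value at α = 0.05 is 7.815.
Since 28.876 > 7.815, we reject the null hypothesis — the data do not fit the 9:3:3:1 ratio.

28.876; not consistent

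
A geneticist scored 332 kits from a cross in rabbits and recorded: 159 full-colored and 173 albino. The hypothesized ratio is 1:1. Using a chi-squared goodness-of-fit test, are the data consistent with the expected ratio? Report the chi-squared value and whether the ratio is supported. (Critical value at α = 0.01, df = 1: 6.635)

Expected counts for N = 332 under a 1:1 ratio (total parts = 2):
  full-colored: 332 × 1/2 = 166
  albino: 332 × 1/2 = 166
χ² = Σ (O − E)² / E
  full-colored: (159 − 166)² / 166 = 0.2952
  albino: (173 − 166)² / 166 = 0.2952
χ² = 0.2952 + 0.2952 = 0.5904 ≈ 0.590
Degrees of freedom = 2 − 1 = 1; critical value at α = 0.01 is 6.635.
Since 0.590 < 6.635, we fail to reject the null hypothesis — the data are consistent with the 1:1 ratio.

0.590; consistent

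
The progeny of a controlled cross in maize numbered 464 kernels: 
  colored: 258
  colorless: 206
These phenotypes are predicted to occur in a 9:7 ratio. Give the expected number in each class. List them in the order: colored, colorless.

The 9:7 ratio has 16 parts, so with N = 464 the expected counts are:
  colored: 464 × 9/16 = 261
  colorless: 464 × 7/16 = 203

261, 203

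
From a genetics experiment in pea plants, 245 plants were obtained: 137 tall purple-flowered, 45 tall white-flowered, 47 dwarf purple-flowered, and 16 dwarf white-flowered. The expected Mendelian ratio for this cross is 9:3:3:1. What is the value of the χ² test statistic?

The 9:3:3:1 ratio has 16 parts, so with N = 245 the expected counts are:
  tall purple-flowered: 245 × 9/16 = 137.8125
  tall white-flowered: 245 × 3/16 = 45.9375
  dwarf purple-flowered: 245 × 3/16 = 45.9375
  dwarf white-flowered: 245 × 1/16 = 15.3125
χ² = Σ (O − E)² / E
  tall purple-flowered: (137 − 137.8125)² / 137.8125 = 0.0048
  tall white-flowered: (45 − 45.9375)² / 45.9375 = 0.0191
  dwarf purple-flowered: (47 − 45.9375)² / 45.9375 = 0.0246
  dwarf white-flowered: (16 − 15.3125)² / 15.3125 = 0.0309
χ² = 0.0048 + 0.0191 + 0.0246 + 0.0309 = 0.0794 ≈ 0.079

0.079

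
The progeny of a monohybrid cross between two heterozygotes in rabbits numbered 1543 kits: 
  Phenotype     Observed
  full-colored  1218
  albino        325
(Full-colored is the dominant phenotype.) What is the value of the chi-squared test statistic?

12.756

For a monohybrid cross between heterozygotes with complete dominance, the expected phenotypic ratio is 3:1.
Expected counts for N = 1543 under a 3:1 ratio (total parts = 4):
  full-colored: 1543 × 3/4 = 1157.25
  albino: 1543 × 1/4 = 385.75
χ² = Σ (O − E)² / E
  full-colored: (1218 − 1157.25)² / 1157.25 = 3.1891
  albino: (325 − 385.75)² / 385.75 = 9.5672
χ² = 3.1891 + 9.5672 = 12.7563 ≈ 12.756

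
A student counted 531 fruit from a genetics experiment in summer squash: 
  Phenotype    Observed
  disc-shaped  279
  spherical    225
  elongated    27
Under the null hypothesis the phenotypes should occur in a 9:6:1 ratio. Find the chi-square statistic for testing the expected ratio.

5.814

The 9:6:1 ratio has 16 parts, so with N = 531 the expected counts are:
  disc-shaped: 531 × 9/16 = 298.6875
  spherical: 531 × 6/16 = 199.125
  elongated: 531 × 1/16 = 33.1875
χ² = Σ (O − E)² / E
  disc-shaped: (279 − 298.6875)² / 298.6875 = 1.2977
  spherical: (225 − 199.125)² / 199.125 = 3.3623
  elongated: (27 − 33.1875)² / 33.1875 = 1.1536
χ² = 1.2977 + 3.3623 + 1.1536 = 5.8136 ≈ 5.814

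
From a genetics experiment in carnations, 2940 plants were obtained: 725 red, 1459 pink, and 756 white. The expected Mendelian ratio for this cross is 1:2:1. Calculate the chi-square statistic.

The 1:2:1 ratio has 4 parts, so with N = 2940 the expected counts are:
  red: 2940 × 1/4 = 735
  pink: 2940 × 2/4 = 1470
  white: 2940 × 1/4 = 735
χ² = Σ (O − E)² / E
  red: (725 − 735)² / 735 = 0.1361
  pink: (1459 − 1470)² / 1470 = 0.0823
  white: (756 − 735)² / 735 = 0.6000
χ² = 0.1361 + 0.0823 + 0.6000 = 0.8184 ≈ 0.818

0.818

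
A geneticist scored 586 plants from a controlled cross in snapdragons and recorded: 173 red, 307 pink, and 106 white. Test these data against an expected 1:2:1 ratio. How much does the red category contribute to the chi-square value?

Expected counts for N = 586 under a 1:2:1 ratio (total parts = 4):
  red: 586 × 1/4 = 146.5
  pink: 586 × 2/4 = 293
  white: 586 × 1/4 = 146.5
Contribution of red: (173 − 146.5)² / 146.5 = 4.7935

4.794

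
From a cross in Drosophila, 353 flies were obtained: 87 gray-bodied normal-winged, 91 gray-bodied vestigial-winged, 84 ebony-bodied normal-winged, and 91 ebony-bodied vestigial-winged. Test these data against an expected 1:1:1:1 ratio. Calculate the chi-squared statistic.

0.394

Total ratio parts = 4. Expected numbers out of 353:
  gray-bodied normal-winged: 353 × 1/4 = 88.25
  gray-bodied vestigial-winged: 353 × 1/4 = 88.25
  ebony-bodied normal-winged: 353 × 1/4 = 88.25
  ebony-bodied vestigial-winged: 353 × 1/4 = 88.25
χ² = Σ (O − E)² / E
  gray-bodied normal-winged: (87 − 88.25)² / 88.25 = 0.0177
  gray-bodied vestigial-winged: (91 − 88.25)² / 88.25 = 0.0857
  ebony-bodied normal-winged: (84 − 88.25)² / 88.25 = 0.2047
  ebony-bodied vestigial-winged: (91 − 88.25)² / 88.25 = 0.0857
χ² = 0.0177 + 0.0857 + 0.2047 + 0.0857 = 0.3938 ≈ 0.394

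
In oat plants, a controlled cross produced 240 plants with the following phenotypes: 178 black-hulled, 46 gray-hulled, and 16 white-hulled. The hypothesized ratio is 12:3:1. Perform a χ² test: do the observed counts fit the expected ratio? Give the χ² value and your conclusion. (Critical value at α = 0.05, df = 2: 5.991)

The 12:3:1 ratio has 16 parts, so with N = 240 the expected counts are:
  black-hulled: 240 × 12/16 = 180
  gray-hulled: 240 × 3/16 = 45
  white-hulled: 240 × 1/16 = 15
χ² = Σ (O − E)² / E
  black-hulled: (178 − 180)² / 180 = 0.0222
  gray-hulled: (46 − 45)² / 45 = 0.0222
  white-hulled: (16 − 15)² / 15 = 0.0667
χ² = 0.0222 + 0.0222 + 0.0667 = 0.1111 ≈ 0.111
Degrees of freedom = 3 − 1 = 2; critical value at α = 0.05 is 5.991.
Since 0.111 < 5.991, we fail to reject the null hypothesis — the data are consistent with the 12:3:1 ratio.

0.111; consistent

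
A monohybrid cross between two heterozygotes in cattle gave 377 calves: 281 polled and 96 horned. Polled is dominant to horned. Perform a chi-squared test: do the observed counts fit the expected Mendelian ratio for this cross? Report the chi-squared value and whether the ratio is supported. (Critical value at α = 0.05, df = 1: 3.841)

0.043; consistent

For a monohybrid cross between heterozygotes with complete dominance, the expected phenotypic ratio is 3:1.
Total ratio parts = 4. Expected numbers out of 377:
  polled: 377 × 3/4 = 282.75
  horned: 377 × 1/4 = 94.25
χ² = Σ (O − E)² / E
  polled: (281 − 282.75)² / 282.75 = 0.0108
  horned: (96 − 94.25)² / 94.25 = 0.0325
χ² = 0.0108 + 0.0325 = 0.0433 ≈ 0.043
Degrees of freedom = 2 − 1 = 1; critical value at α = 0.05 is 3.841.
Since 0.043 < 3.841, we fail to reject the null hypothesis — the data are consistent with the 3:1 ratio.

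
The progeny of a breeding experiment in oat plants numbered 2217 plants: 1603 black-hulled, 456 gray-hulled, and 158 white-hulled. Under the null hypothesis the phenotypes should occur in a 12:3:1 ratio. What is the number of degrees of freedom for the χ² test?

2

A goodness-of-fit test with 3 phenotype classes has df = 3 − 1 = 2.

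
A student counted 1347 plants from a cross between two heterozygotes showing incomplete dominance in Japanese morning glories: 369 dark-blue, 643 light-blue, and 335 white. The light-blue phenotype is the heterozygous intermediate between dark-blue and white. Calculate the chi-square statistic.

With incomplete dominance, a heterozygote × heterozygote cross gives a 1:2:1 phenotypic ratio.
Expected counts for N = 1347 under a 1:2:1 ratio (total parts = 4):
  dark-blue: 1347 × 1/4 = 336.75
  light-blue: 1347 × 2/4 = 673.5
  white: 1347 × 1/4 = 336.75
χ² = Σ (O − E)² / E
  dark-blue: (369 − 336.75)² / 336.75 = 3.0885
  light-blue: (643 − 673.5)² / 673.5 = 1.3812
  white: (335 − 336.75)² / 336.75 = 0.0091
χ² = 3.0885 + 1.3812 + 0.0091 = 4.4788 ≈ 4.479

4.479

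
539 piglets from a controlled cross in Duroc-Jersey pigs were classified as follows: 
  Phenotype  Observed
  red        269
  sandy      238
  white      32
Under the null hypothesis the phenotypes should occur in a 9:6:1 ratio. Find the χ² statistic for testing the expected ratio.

Expected counts for N = 539 under a 9:6:1 ratio (total parts = 16):
  red: 539 × 9/16 = 303.1875
  sandy: 539 × 6/16 = 202.125
  white: 539 × 1/16 = 33.6875
χ² = Σ (O − E)² / E
  red: (269 − 303.1875)² / 303.1875 = 3.8550
  sandy: (238 − 202.125)² / 202.125 = 6.3674
  white: (32 − 33.6875)² / 33.6875 = 0.0845
χ² = 3.8550 + 6.3674 + 0.0845 = 10.3069 ≈ 10.307

10.307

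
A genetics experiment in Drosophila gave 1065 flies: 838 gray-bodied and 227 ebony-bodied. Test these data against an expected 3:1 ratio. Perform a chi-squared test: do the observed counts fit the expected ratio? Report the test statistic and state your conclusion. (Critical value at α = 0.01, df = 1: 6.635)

7.715; not consistent

Expected counts for N = 1065 under a 3:1 ratio (total parts = 4):
  gray-bodied: 1065 × 3/4 = 798.75
  ebony-bodied: 1065 × 1/4 = 266.25
χ² = Σ (O − E)² / E
  gray-bodied: (838 − 798.75)² / 798.75 = 1.9287
  ebony-bodied: (227 − 266.25)² / 266.25 = 5.7862
χ² = 1.9287 + 5.7862 = 7.7149 ≈ 7.715
Degrees of freedom = 2 − 1 = 1; critical value at α = 0.01 is 6.635.
Since 7.715 > 6.635, we reject the null hypothesis — the data do not fit the 3:1 ratio.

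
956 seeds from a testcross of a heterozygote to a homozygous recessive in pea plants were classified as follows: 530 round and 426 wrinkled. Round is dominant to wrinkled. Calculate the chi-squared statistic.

11.314

A testcross of a heterozygote (Aa × aa) gives a 1:1 phenotypic ratio.
Total ratio parts = 2. Expected numbers out of 956:
  round: 956 × 1/2 = 478
  wrinkled: 956 × 1/2 = 478
χ² = Σ (O − E)² / E
  round: (530 − 478)² / 478 = 5.6569
  wrinkled: (426 − 478)² / 478 = 5.6569
χ² = 5.6569 + 5.6569 = 11.3138 ≈ 11.314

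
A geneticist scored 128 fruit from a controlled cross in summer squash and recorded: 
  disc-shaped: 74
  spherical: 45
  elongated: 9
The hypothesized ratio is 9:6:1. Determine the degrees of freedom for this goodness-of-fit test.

A goodness-of-fit test with 3 phenotype classes has df = 3 − 1 = 2.

2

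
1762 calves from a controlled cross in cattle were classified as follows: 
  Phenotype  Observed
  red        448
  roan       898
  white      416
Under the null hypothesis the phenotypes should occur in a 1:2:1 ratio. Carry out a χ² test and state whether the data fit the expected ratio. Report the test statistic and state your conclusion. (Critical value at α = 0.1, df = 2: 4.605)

Total ratio parts = 4. Expected numbers out of 1762:
  red: 1762 × 1/4 = 440.5
  roan: 1762 × 2/4 = 881
  white: 1762 × 1/4 = 440.5
χ² = Σ (O − E)² / E
  red: (448 − 440.5)² / 440.5 = 0.1277
  roan: (898 − 881)² / 881 = 0.3280
  white: (416 − 440.5)² / 440.5 = 1.3627
χ² = 0.1277 + 0.3280 + 1.3627 = 1.8184 ≈ 1.818
Degrees of freedom = 3 − 1 = 2; critical value at α = 0.1 is 4.605.
Since 1.818 < 4.605, we fail to reject the null hypothesis — the data are consistent with the 1:2:1 ratio.

1.818; consistent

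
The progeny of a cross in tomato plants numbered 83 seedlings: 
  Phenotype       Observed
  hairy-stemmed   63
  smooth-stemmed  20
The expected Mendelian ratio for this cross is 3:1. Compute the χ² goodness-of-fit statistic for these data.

The 3:1 ratio has 4 parts, so with N = 83 the expected counts are:
  hairy-stemmed: 83 × 3/4 = 62.25
  smooth-stemmed: 83 × 1/4 = 20.75
χ² = Σ (O − E)² / E
  hairy-stemmed: (63 − 62.25)² / 62.25 = 0.0090
  smooth-stemmed: (20 − 20.75)² / 20.75 = 0.0271
χ² = 0.0090 + 0.0271 = 0.0361 ≈ 0.036

0.036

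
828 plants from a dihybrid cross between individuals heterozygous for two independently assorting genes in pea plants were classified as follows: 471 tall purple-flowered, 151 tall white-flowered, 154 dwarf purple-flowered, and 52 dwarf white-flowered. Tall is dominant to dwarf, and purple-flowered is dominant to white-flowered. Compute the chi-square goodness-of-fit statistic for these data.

0.187

A dihybrid F₂ with independent assortment and complete dominance at both loci gives a 9:3:3:1 phenotypic ratio.
Total ratio parts = 16. Expected numbers out of 828:
  tall purple-flowered: 828 × 9/16 = 465.75
  tall white-flowered: 828 × 3/16 = 155.25
  dwarf purple-flowered: 828 × 3/16 = 155.25
  dwarf white-flowered: 828 × 1/16 = 51.75
χ² = Σ (O − E)² / E
  tall purple-flowered: (471 − 465.75)² / 465.75 = 0.0592
  tall white-flowered: (151 − 155.25)² / 155.25 = 0.1163
  dwarf purple-flowered: (154 − 155.25)² / 155.25 = 0.0101
  dwarf white-flowered: (52 − 51.75)² / 51.75 = 0.0012
χ² = 0.0592 + 0.1163 + 0.0101 + 0.0012 = 0.1868 ≈ 0.187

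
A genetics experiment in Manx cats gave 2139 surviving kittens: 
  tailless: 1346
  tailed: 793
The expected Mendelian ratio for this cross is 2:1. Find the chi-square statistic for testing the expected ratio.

Under the 2:1 hypothesis (Σ ratio = 3, N = 2139):
  tailless: 2139 × 2/3 = 1426
  tailed: 2139 × 1/3 = 713
χ² = Σ (O − E)² / E
  tailless: (1346 − 1426)² / 1426 = 4.4881
  tailed: (793 − 713)² / 713 = 8.9762
χ² = 4.4881 + 8.9762 = 13.4643 ≈ 13.464

13.464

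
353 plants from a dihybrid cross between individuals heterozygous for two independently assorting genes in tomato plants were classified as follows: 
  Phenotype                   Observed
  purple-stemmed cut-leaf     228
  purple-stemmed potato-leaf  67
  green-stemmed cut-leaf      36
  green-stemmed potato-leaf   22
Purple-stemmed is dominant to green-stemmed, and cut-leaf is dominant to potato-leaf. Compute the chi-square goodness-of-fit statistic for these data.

A dihybrid F₂ with independent assortment and complete dominance at both loci gives a 9:3:3:1 phenotypic ratio.
Total ratio parts = 16. Expected numbers out of 353:
  purple-stemmed cut-leaf: 353 × 9/16 = 198.5625
  purple-stemmed potato-leaf: 353 × 3/16 = 66.1875
  green-stemmed cut-leaf: 353 × 3/16 = 66.1875
  green-stemmed potato-leaf: 353 × 1/16 = 22.0625
χ² = Σ (O − E)² / E
  purple-stemmed cut-leaf: (228 − 198.5625)² / 198.5625 = 4.3642
  purple-stemmed potato-leaf: (67 − 66.1875)² / 66.1875 = 0.0100
  green-stemmed cut-leaf: (36 − 66.1875)² / 66.1875 = 13.7682
  green-stemmed potato-leaf: (22 − 22.0625)² / 22.0625 = 0.0002
χ² = 4.3642 + 0.0100 + 13.7682 + 0.0002 = 18.1426 ≈ 18.143

18.143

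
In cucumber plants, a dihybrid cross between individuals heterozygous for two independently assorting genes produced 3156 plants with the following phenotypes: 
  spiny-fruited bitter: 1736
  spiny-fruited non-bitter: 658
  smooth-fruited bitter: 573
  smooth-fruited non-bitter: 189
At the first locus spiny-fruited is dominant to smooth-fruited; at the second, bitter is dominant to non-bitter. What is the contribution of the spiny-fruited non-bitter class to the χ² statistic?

A dihybrid F₂ with independent assortment and complete dominance at both loci gives a 9:3:3:1 phenotypic ratio.
Under the 9:3:3:1 hypothesis (Σ ratio = 16, N = 3156):
  spiny-fruited bitter: 3156 × 9/16 = 1775.25
  spiny-fruited non-bitter: 3156 × 3/16 = 591.75
  smooth-fruited bitter: 3156 × 3/16 = 591.75
  smooth-fruited non-bitter: 3156 × 1/16 = 197.25
Contribution of spiny-fruited non-bitter: (658 − 591.75)² / 591.75 = 7.4171

7.417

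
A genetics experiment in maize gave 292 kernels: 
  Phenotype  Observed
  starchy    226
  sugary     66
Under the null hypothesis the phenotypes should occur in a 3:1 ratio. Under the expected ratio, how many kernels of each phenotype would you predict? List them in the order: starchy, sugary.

219, 73

The 3:1 ratio has 4 parts, so with N = 292 the expected counts are:
  starchy: 292 × 3/4 = 219
  sugary: 292 × 1/4 = 73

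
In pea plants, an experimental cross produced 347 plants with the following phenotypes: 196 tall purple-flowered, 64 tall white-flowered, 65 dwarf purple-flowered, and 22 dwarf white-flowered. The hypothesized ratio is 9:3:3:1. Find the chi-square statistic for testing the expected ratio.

Expected counts for N = 347 under a 9:3:3:1 ratio (total parts = 16):
  tall purple-flowered: 347 × 9/16 = 195.1875
  tall white-flowered: 347 × 3/16 = 65.0625
  dwarf purple-flowered: 347 × 3/16 = 65.0625
  dwarf white-flowered: 347 × 1/16 = 21.6875
χ² = Σ (O − E)² / E
  tall purple-flowered: (196 − 195.1875)² / 195.1875 = 0.0034
  tall white-flowered: (64 − 65.0625)² / 65.0625 = 0.0174
  dwarf purple-flowered: (65 − 65.0625)² / 65.0625 = 0.0001
  dwarf white-flowered: (22 − 21.6875)² / 21.6875 = 0.0045
χ² = 0.0034 + 0.0174 + 0.0001 + 0.0045 = 0.0254 ≈ 0.025

0.025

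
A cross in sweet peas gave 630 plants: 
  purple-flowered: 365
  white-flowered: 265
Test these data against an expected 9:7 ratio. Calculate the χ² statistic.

0.728

Total ratio parts = 16. Expected numbers out of 630:
  purple-flowered: 630 × 9/16 = 354.375
  white-flowered: 630 × 7/16 = 275.625
χ² = Σ (O − E)² / E
  purple-flowered: (365 − 354.375)² / 354.375 = 0.3186
  white-flowered: (265 − 275.625)² / 275.625 = 0.4096
χ² = 0.3186 + 0.4096 = 0.7282 ≈ 0.728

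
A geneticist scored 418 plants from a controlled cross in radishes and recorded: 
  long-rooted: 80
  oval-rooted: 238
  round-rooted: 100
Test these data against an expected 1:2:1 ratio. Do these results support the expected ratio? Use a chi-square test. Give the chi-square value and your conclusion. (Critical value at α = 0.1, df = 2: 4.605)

9.962; not consistent

Under the 1:2:1 hypothesis (Σ ratio = 4, N = 418):
  long-rooted: 418 × 1/4 = 104.5
  oval-rooted: 418 × 2/4 = 209
  round-rooted: 418 × 1/4 = 104.5
χ² = Σ (O − E)² / E
  long-rooted: (80 − 104.5)² / 104.5 = 5.7440
  oval-rooted: (238 − 209)² / 209 = 4.0239
  round-rooted: (100 − 104.5)² / 104.5 = 0.1938
χ² = 5.7440 + 4.0239 + 0.1938 = 9.9617 ≈ 9.962
Degrees of freedom = 3 − 1 = 2; critical value at α = 0.1 is 4.605.
Since 9.962 > 4.605, we reject the null hypothesis — the data do not fit the 1:2:1 ratio.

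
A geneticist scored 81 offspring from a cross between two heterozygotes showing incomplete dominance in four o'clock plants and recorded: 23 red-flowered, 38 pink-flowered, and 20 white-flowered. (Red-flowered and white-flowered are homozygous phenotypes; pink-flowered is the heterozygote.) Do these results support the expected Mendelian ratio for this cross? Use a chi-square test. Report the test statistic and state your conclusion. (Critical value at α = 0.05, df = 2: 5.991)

With incomplete dominance, a heterozygote × heterozygote cross gives a 1:2:1 phenotypic ratio.
The 1:2:1 ratio has 4 parts, so with N = 81 the expected counts are:
  red-flowered: 81 × 1/4 = 20.25
  pink-flowered: 81 × 2/4 = 40.5
  white-flowered: 81 × 1/4 = 20.25
χ² = Σ (O − E)² / E
  red-flowered: (23 − 20.25)² / 20.25 = 0.3735
  pink-flowered: (38 − 40.5)² / 40.5 = 0.1543
  white-flowered: (20 − 20.25)² / 20.25 = 0.0031
χ² = 0.3735 + 0.1543 + 0.0031 = 0.5309 ≈ 0.531
Degrees of freedom = 3 − 1 = 2; critical value at α = 0.05 is 5.991.
Since 0.531 < 5.991, we fail to reject the null hypothesis — the data are consistent with the 1:2:1 ratio.

0.531; consistent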